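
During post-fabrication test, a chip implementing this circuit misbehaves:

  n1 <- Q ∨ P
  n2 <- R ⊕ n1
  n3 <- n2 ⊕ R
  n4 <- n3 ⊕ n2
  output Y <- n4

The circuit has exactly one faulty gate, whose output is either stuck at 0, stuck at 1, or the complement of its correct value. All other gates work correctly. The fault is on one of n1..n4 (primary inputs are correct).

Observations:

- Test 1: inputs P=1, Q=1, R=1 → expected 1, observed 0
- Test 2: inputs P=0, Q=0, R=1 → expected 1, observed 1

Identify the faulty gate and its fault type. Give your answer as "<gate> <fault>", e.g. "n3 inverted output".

Fault-free values for test 1 (P=1, Q=1, R=1): n1=1, n2=0, n3=1, n4=1, giving Y=1. Observed 0.
Test 1: faults giving observed 0 are {n3 stuck-at-0, n3 inverted output, n4 stuck-at-0, n4 inverted output}.
Test 2 (P=0, Q=0, R=1): fault-free n1=0, n2=1, n3=0, n4=1 → 1; observed 1. Eliminates n3 inverted output, n4 stuck-at-0, n4 inverted output.
Only n3 stuck-at-0 is consistent with every test.

n3 stuck-at-0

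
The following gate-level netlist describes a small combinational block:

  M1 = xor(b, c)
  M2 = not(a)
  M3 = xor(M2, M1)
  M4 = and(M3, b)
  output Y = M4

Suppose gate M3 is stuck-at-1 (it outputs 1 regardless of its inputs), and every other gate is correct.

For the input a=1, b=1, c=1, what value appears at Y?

1

Propagate with M3 forced: M1=0, M2=0, M3=1 [stuck-at-1], M4=1.
So Y = 1. (Without the fault it would be 0.)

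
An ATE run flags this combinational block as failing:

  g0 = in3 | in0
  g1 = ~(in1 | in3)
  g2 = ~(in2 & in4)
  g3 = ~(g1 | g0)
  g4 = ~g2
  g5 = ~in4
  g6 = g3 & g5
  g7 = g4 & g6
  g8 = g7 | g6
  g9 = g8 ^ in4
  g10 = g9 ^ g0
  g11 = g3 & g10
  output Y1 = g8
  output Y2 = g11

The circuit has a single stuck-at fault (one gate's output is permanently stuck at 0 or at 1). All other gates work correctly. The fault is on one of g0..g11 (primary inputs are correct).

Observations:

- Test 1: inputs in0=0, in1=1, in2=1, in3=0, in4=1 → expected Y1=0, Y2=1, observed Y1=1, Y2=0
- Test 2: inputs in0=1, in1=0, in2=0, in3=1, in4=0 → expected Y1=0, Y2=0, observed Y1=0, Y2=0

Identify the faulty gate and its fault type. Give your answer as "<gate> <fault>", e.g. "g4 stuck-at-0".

g5 stuck-at-1

Fault-free values for test 1 (in0=0, in1=1, in2=1, in3=0, in4=1): g0=0, g1=0, g2=0, g3=1, g4=1, g5=0, g6=0, g7=0, g8=0, g9=1, g10=1, g11=1, giving Y1=0, Y2=1. Observed Y1=1, Y2=0.
Test 1: faults giving observed Y1=1, Y2=0 are {g5 stuck-at-1, g6 stuck-at-1, g7 stuck-at-1, g8 stuck-at-1}.
Test 2 (in0=1, in1=0, in2=0, in3=1, in4=0): fault-free g0=1, g1=0, g2=1, g3=0, g4=0, g5=1, g6=0, g7=0, g8=0, g9=0, g10=1, g11=0 → Y1=0, Y2=0; observed Y1=0, Y2=0. Eliminates g6 stuck-at-1, g7 stuck-at-1, g8 stuck-at-1.
Only g5 stuck-at-1 is consistent with every test.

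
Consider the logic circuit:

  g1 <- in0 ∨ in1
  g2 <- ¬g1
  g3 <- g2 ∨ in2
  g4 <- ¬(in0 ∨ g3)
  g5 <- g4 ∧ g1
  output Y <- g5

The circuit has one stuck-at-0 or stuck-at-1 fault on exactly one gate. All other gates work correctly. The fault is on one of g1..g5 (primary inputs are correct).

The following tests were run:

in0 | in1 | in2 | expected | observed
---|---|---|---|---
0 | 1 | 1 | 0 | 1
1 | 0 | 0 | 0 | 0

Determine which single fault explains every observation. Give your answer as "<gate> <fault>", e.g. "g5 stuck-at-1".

Fault-free values for test 1 (in0=0, in1=1, in2=1): g1=1, g2=0, g3=1, g4=0, g5=0, giving Y=0. Observed 1.
Test 1: faults giving observed 1 are {g3 stuck-at-0, g4 stuck-at-1, g5 stuck-at-1}.
Test 2 (in0=1, in1=0, in2=0): fault-free g1=1, g2=0, g3=0, g4=0, g5=0 → 0; observed 0. Eliminates g4 stuck-at-1, g5 stuck-at-1.
Only g3 stuck-at-0 is consistent with every test.

g3 stuck-at-0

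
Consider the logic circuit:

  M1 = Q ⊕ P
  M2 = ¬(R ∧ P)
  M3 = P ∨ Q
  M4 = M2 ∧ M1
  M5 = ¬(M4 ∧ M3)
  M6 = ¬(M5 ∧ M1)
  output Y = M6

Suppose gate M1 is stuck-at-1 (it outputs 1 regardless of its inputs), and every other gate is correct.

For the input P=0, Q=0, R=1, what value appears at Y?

0

Propagate with M1 forced: M1=1 [stuck-at-1], M2=1, M3=0, M4=1, M5=1, M6=0.
So Y = 0. (Without the fault it would be 1.)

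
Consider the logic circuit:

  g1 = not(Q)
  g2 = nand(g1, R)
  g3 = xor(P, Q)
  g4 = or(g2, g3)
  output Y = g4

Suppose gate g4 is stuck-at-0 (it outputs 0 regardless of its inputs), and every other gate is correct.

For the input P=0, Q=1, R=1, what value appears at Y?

0

Propagate with g4 forced: g1=0, g2=1, g3=1, g4=0 [stuck-at-0].
So Y = 0. (Without the fault it would be 1.)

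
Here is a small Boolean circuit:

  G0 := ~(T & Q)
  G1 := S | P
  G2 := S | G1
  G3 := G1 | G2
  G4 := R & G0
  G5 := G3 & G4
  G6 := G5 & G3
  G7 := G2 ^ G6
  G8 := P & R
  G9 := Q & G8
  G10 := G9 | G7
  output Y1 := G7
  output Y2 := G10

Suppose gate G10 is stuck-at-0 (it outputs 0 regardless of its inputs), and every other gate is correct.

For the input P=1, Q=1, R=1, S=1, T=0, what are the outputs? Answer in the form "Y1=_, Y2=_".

Propagate with G10 forced: G0=1, G1=1, G2=1, G3=1, G4=1, G5=1, G6=1, G7=0, G8=1, G9=1, G10=0 [stuck-at-0].
So the outputs are Y1=0, Y2=0. (Without the fault they would be Y1=0, Y2=1.)

Y1=0, Y2=0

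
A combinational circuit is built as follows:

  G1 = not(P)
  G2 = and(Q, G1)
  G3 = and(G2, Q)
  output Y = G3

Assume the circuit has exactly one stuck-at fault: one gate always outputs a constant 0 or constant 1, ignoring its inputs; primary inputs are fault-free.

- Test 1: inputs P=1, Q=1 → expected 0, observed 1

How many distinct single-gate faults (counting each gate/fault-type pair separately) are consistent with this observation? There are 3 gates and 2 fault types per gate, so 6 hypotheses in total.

3

Fault-free: G1=0, G2=0, G3=0 → 0. Observed 1.
  G1 stuck-at-0: output 0 ✗
  G1 stuck-at-1: output 1 ✓
  G2 stuck-at-0: output 0 ✗
  G2 stuck-at-1: output 1 ✓
  G3 stuck-at-0: output 0 ✗
  G3 stuck-at-1: output 1 ✓
Consistent faults: {G1 stuck-at-1, G2 stuck-at-1, G3 stuck-at-1} — 3 in all.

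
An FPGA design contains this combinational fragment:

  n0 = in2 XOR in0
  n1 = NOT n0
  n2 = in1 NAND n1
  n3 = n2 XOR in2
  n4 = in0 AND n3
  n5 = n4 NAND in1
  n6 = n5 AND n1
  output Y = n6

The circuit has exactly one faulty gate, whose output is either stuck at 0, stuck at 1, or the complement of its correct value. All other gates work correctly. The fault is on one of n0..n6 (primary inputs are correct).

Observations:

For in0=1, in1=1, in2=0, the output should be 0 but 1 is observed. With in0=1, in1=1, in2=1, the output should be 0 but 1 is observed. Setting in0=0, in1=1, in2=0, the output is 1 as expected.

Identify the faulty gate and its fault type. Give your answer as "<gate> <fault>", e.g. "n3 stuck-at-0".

Fault-free values for test 1 (in0=1, in1=1, in2=0): n0=1, n1=0, n2=1, n3=1, n4=1, n5=0, n6=0, giving Y=0. Observed 1.
Test 1: faults giving observed 1 are {n0 stuck-at-0, n0 inverted output, n1 stuck-at-1, n1 inverted output, n6 stuck-at-1, n6 inverted output}.
Test 2 (in0=1, in1=1, in2=1): fault-free n0=0, n1=1, n2=0, n3=1, n4=1, n5=0, n6=0 → 0; observed 1. Eliminates n0 stuck-at-0, n0 inverted output, n1 stuck-at-1, n1 inverted output.
Test 3 (in0=0, in1=1, in2=0): fault-free n0=0, n1=1, n2=0, n3=0, n4=0, n5=1, n6=1 → 1; observed 1. Eliminates n6 inverted output.
Only n6 stuck-at-1 is consistent with every test.

n6 stuck-at-1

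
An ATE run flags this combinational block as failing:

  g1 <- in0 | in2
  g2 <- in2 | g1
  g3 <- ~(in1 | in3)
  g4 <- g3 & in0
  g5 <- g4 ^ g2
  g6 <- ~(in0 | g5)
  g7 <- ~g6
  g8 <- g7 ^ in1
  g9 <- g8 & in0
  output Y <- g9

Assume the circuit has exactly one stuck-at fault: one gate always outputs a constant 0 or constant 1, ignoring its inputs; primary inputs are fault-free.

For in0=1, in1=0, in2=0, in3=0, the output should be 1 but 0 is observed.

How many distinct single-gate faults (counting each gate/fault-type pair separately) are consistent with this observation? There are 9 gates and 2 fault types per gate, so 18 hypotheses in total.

Fault-free: g1=1, g2=1, g3=1, g4=1, g5=0, g6=0, g7=1, g8=1, g9=1 → 1. Observed 0.
  g1: none of the 2 fault types match ✗
  g2: none of the 2 fault types match ✗
  g3: none of the 2 fault types match ✗
  g4: none of the 2 fault types match ✗
  g5: none of the 2 fault types match ✗
  g6: stuck-at-1 ✓; others ✗
  g7: stuck-at-0 ✓; others ✗
  g8: stuck-at-0 ✓; others ✗
  g9: stuck-at-0 ✓; others ✗
Consistent faults: {g6 stuck-at-1, g7 stuck-at-0, g8 stuck-at-0, g9 stuck-at-0} — 4 in all.

4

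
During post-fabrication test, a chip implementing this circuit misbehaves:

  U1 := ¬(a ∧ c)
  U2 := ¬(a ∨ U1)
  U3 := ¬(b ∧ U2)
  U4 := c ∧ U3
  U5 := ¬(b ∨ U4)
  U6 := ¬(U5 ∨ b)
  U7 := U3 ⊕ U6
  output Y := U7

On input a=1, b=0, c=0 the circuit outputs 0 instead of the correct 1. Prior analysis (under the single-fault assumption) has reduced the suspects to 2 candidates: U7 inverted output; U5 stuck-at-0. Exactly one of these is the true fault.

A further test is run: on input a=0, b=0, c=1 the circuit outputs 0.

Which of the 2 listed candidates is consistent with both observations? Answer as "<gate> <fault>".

U5 stuck-at-0

Evaluate each candidate on input a=0, b=0, c=1:
  U7 inverted output: U1=1, U2=0, U3=1, U4=1, U5=0, U6=1, U7=1 [inverted output] → 1 — eliminated
  U5 stuck-at-0: U1=1, U2=0, U3=1, U4=1, U5=0 [stuck-at-0], U6=1, U7=0 → 0 — matches
Only U5 stuck-at-0 reproduces the observed 0.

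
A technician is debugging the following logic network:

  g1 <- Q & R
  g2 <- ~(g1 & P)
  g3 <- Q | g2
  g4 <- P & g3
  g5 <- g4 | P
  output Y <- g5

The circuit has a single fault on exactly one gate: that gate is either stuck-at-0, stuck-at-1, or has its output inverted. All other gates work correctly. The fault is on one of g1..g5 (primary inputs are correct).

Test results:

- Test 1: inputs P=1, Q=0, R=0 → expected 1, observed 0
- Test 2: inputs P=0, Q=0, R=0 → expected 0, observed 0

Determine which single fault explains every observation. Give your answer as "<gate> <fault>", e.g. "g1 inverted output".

Fault-free values for test 1 (P=1, Q=0, R=0): g1=0, g2=1, g3=1, g4=1, g5=1, giving Y=1. Observed 0.
Test 1: faults giving observed 0 are {g5 stuck-at-0, g5 inverted output}.
Test 2 (P=0, Q=0, R=0): fault-free g1=0, g2=1, g3=1, g4=0, g5=0 → 0; observed 0. Eliminates g5 inverted output.
Only g5 stuck-at-0 is consistent with every test.

g5 stuck-at-0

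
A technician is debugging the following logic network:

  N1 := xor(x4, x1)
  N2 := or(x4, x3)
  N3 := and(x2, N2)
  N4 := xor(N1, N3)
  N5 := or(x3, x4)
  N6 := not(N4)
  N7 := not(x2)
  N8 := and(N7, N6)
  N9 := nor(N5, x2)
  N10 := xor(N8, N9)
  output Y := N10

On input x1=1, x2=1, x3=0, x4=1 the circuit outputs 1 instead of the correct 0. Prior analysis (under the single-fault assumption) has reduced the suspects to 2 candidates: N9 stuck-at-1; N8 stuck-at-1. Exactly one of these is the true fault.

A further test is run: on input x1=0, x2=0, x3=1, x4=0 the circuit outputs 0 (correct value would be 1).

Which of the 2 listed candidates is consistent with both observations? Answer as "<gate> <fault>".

N9 stuck-at-1

Evaluate each candidate on input x1=0, x2=0, x3=1, x4=0:
  N9 stuck-at-1: N1=0, N2=1, N3=0, N4=0, N5=1, N6=1, N7=1, N8=1, N9=1 [stuck-at-1], N10=0 → 0 — matches
  N8 stuck-at-1: N1=0, N2=1, N3=0, N4=0, N5=1, N6=1, N7=1, N8=1 [stuck-at-1], N9=0, N10=1 → 1 — eliminated
Only N9 stuck-at-1 reproduces the observed 0.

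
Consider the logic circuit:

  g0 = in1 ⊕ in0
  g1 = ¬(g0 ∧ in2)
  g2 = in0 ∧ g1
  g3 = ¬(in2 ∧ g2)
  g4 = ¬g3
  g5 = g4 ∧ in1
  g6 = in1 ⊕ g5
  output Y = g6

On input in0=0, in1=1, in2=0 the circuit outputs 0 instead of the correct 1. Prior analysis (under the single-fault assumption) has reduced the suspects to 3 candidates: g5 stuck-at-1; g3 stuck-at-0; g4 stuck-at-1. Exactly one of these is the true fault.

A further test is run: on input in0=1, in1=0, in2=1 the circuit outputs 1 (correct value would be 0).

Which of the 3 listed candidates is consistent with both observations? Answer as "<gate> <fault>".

g5 stuck-at-1

Evaluate each candidate on input in0=1, in1=0, in2=1:
  g5 stuck-at-1: g0=1, g1=0, g2=0, g3=1, g4=0, g5=1 [stuck-at-1], g6=1 → 1 — matches
  g3 stuck-at-0: g0=1, g1=0, g2=0, g3=0 [stuck-at-0], g4=1, g5=0, g6=0 → 0 — eliminated
  g4 stuck-at-1: g0=1, g1=0, g2=0, g3=1, g4=1 [stuck-at-1], g5=0, g6=0 → 0 — eliminated
Only g5 stuck-at-1 reproduces the observed 1.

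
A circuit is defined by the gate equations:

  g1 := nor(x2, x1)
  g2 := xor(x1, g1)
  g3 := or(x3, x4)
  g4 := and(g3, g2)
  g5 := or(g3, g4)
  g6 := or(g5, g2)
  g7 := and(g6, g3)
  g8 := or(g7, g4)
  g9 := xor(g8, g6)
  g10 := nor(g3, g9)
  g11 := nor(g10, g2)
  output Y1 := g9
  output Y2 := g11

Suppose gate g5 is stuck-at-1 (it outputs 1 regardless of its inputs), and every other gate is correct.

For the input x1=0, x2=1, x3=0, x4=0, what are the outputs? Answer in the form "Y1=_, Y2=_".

Y1=1, Y2=1

Propagate with g5 forced: g1=0, g2=0, g3=0, g4=0, g5=1 [stuck-at-1], g6=1, g7=0, g8=0, g9=1, g10=0, g11=1.
So the outputs are Y1=1, Y2=1. (Without the fault they would be Y1=0, Y2=0.)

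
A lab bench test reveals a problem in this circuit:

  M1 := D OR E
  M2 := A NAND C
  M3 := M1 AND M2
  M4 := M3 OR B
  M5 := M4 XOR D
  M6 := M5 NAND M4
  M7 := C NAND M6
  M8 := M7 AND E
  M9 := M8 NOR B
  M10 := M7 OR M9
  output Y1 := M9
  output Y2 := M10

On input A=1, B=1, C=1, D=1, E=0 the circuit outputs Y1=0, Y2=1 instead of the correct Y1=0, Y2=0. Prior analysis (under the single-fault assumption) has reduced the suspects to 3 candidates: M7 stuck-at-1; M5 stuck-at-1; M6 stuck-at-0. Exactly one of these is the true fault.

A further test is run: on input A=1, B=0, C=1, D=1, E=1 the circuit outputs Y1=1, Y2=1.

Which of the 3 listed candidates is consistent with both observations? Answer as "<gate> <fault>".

M5 stuck-at-1

Evaluate each candidate on input A=1, B=0, C=1, D=1, E=1:
  M7 stuck-at-1: M1=1, M2=0, M3=0, M4=0, M5=1, M6=1, M7=1 [stuck-at-1], M8=1, M9=0, M10=1 → Y1=0, Y2=1 — eliminated
  M5 stuck-at-1: M1=1, M2=0, M3=0, M4=0, M5=1 [stuck-at-1], M6=1, M7=0, M8=0, M9=1, M10=1 → Y1=1, Y2=1 — matches
  M6 stuck-at-0: M1=1, M2=0, M3=0, M4=0, M5=1, M6=0 [stuck-at-0], M7=1, M8=1, M9=0, M10=1 → Y1=0, Y2=1 — eliminated
Only M5 stuck-at-1 reproduces the observed Y1=1, Y2=1.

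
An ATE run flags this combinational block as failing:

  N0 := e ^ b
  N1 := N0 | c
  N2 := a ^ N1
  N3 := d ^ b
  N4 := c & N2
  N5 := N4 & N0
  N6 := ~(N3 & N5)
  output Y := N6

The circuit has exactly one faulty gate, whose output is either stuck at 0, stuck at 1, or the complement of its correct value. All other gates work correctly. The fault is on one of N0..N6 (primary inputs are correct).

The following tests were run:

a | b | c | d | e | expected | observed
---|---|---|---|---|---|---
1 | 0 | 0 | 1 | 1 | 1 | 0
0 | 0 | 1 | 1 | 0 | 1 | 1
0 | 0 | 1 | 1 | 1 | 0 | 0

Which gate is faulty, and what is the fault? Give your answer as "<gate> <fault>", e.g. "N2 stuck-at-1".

Fault-free values for test 1 (a=1, b=0, c=0, d=1, e=1): N0=1, N1=1, N2=0, N3=1, N4=0, N5=0, N6=1, giving Y=1. Observed 0.
Test 1: faults giving observed 0 are {N4 stuck-at-1, N4 inverted output, N5 stuck-at-1, N5 inverted output, N6 stuck-at-0, N6 inverted output}.
Test 2 (a=0, b=0, c=1, d=1, e=0): fault-free N0=0, N1=1, N2=1, N3=1, N4=1, N5=0, N6=1 → 1; observed 1. Eliminates N5 stuck-at-1, N5 inverted output, N6 stuck-at-0, N6 inverted output.
Test 3 (a=0, b=0, c=1, d=1, e=1): fault-free N0=1, N1=1, N2=1, N3=1, N4=1, N5=1, N6=0 → 0; observed 0. Eliminates N4 inverted output.
Only N4 stuck-at-1 is consistent with every test.

N4 stuck-at-1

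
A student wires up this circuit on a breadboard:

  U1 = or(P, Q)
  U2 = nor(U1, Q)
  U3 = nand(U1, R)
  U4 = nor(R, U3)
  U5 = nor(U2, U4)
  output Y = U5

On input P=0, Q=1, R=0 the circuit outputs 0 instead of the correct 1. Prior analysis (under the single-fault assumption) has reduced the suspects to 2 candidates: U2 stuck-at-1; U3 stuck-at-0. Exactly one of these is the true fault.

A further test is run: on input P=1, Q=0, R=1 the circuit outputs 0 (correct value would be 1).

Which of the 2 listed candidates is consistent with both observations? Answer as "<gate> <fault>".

Evaluate each candidate on input P=1, Q=0, R=1:
  U2 stuck-at-1: U1=1, U2=1 [stuck-at-1], U3=0, U4=0, U5=0 → 0 — matches
  U3 stuck-at-0: U1=1, U2=0, U3=0 [stuck-at-0], U4=0, U5=1 → 1 — eliminated
Only U2 stuck-at-1 reproduces the observed 0.

U2 stuck-at-1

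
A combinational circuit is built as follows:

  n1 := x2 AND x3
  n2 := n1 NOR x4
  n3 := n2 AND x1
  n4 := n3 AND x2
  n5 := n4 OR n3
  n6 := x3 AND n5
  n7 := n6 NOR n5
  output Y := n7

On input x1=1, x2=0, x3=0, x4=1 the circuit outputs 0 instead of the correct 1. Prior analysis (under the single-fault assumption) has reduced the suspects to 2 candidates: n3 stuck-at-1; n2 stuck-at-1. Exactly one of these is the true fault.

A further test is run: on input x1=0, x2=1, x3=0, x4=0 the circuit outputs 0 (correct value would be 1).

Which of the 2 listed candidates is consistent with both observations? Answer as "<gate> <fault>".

Evaluate each candidate on input x1=0, x2=1, x3=0, x4=0:
  n3 stuck-at-1: n1=0, n2=1, n3=1 [stuck-at-1], n4=1, n5=1, n6=0, n7=0 → 0 — matches
  n2 stuck-at-1: n1=0, n2=1 [stuck-at-1], n3=0, n4=0, n5=0, n6=0, n7=1 → 1 — eliminated
Only n3 stuck-at-1 reproduces the observed 0.

n3 stuck-at-1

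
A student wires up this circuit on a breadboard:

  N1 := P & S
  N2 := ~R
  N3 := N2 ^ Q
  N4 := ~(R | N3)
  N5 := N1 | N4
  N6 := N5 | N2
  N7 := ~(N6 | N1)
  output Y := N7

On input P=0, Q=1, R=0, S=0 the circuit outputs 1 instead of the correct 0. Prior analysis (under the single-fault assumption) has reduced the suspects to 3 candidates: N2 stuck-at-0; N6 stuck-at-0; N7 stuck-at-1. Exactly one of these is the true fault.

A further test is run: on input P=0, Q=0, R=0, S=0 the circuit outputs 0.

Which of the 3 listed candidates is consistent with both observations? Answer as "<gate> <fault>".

Evaluate each candidate on input P=0, Q=0, R=0, S=0:
  N2 stuck-at-0: N1=0, N2=0 [stuck-at-0], N3=0, N4=1, N5=1, N6=1, N7=0 → 0 — matches
  N6 stuck-at-0: N1=0, N2=1, N3=1, N4=0, N5=0, N6=0 [stuck-at-0], N7=1 → 1 — eliminated
  N7 stuck-at-1: N1=0, N2=1, N3=1, N4=0, N5=0, N6=1, N7=1 [stuck-at-1] → 1 — eliminated
Only N2 stuck-at-0 reproduces the observed 0.

N2 stuck-at-0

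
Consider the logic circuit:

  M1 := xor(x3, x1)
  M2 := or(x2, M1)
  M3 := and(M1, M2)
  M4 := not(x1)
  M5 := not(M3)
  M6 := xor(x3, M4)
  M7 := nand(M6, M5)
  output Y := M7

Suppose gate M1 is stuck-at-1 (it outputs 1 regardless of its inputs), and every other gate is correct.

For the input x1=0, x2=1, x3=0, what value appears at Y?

1

Propagate with M1 forced: M1=1 [stuck-at-1], M2=1, M3=1, M4=1, M5=0, M6=1, M7=1.
So Y = 1. (Without the fault it would be 0.)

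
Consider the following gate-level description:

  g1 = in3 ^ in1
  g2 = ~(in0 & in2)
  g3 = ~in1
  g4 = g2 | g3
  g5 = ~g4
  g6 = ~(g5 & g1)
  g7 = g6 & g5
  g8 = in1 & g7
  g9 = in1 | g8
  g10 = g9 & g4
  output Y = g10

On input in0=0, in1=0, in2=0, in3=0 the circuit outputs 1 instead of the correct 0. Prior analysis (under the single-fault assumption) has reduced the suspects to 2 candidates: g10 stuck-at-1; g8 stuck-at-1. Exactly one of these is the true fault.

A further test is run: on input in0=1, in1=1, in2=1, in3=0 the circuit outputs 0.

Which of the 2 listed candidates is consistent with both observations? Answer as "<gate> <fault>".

g8 stuck-at-1

Evaluate each candidate on input in0=1, in1=1, in2=1, in3=0:
  g10 stuck-at-1: g1=1, g2=0, g3=0, g4=0, g5=1, g6=0, g7=0, g8=0, g9=1, g10=1 [stuck-at-1] → 1 — eliminated
  g8 stuck-at-1: g1=1, g2=0, g3=0, g4=0, g5=1, g6=0, g7=0, g8=1 [stuck-at-1], g9=1, g10=0 → 0 — matches
Only g8 stuck-at-1 reproduces the observed 0.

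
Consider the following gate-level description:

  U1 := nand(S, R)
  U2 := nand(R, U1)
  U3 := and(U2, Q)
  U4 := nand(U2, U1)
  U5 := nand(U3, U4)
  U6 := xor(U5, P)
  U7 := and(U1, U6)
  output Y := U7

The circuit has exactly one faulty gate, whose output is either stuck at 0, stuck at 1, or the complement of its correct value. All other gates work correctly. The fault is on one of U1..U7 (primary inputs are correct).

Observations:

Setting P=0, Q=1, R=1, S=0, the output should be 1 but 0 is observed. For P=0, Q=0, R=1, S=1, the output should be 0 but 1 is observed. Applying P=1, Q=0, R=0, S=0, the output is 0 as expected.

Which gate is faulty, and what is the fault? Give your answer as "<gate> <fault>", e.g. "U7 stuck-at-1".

U1 inverted output

Fault-free values for test 1 (P=0, Q=1, R=1, S=0): U1=1, U2=0, U3=0, U4=1, U5=1, U6=1, U7=1, giving Y=1. Observed 0.
Test 1: faults giving observed 0 are {U1 stuck-at-0, U1 inverted output, U3 stuck-at-1, U3 inverted output, U5 stuck-at-0, U5 inverted output, U6 stuck-at-0, U6 inverted output, U7 stuck-at-0, U7 inverted output}.
Test 2 (P=0, Q=0, R=1, S=1): fault-free U1=0, U2=1, U3=0, U4=1, U5=1, U6=1, U7=0 → 0; observed 1. Eliminates U1 stuck-at-0, U3 stuck-at-1, U3 inverted output, U5 stuck-at-0, U5 inverted output, U6 stuck-at-0, U6 inverted output, U7 stuck-at-0.
Test 3 (P=1, Q=0, R=0, S=0): fault-free U1=1, U2=1, U3=0, U4=0, U5=1, U6=0, U7=0 → 0; observed 0. Eliminates U7 inverted output.
Only U1 inverted output is consistent with every test.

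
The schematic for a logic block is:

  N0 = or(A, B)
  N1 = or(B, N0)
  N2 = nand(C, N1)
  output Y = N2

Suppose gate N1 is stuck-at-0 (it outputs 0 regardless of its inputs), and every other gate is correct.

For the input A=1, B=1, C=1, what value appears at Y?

Propagate with N1 forced: N0=1, N1=0 [stuck-at-0], N2=1.
So Y = 1. (Without the fault it would be 0.)

1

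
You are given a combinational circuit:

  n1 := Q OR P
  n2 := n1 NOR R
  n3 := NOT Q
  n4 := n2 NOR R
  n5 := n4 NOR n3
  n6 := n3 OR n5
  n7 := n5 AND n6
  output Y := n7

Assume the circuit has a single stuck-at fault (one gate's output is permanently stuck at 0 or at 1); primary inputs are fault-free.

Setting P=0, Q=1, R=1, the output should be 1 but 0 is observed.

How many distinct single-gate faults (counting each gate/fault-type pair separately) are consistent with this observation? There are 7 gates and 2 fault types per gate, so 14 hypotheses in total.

5

Fault-free: n1=1, n2=0, n3=0, n4=0, n5=1, n6=1, n7=1 → 1. Observed 0.
  n1 stuck-at-0: output 1 ✗
  n1 stuck-at-1: output 1 ✗
  n2 stuck-at-0: output 1 ✗
  n2 stuck-at-1: output 1 ✗
  n3 stuck-at-0: output 1 ✗
  n3 stuck-at-1: output 0 ✓
  n4 stuck-at-0: output 1 ✗
  n4 stuck-at-1: output 0 ✓
  n5 stuck-at-0: output 0 ✓
  n5 stuck-at-1: output 1 ✗
  n6 stuck-at-0: output 0 ✓
  n6 stuck-at-1: output 1 ✗
  n7 stuck-at-0: output 0 ✓
  n7 stuck-at-1: output 1 ✗
Consistent faults: {n3 stuck-at-1, n4 stuck-at-1, n5 stuck-at-0, n6 stuck-at-0, n7 stuck-at-0} — 5 in all.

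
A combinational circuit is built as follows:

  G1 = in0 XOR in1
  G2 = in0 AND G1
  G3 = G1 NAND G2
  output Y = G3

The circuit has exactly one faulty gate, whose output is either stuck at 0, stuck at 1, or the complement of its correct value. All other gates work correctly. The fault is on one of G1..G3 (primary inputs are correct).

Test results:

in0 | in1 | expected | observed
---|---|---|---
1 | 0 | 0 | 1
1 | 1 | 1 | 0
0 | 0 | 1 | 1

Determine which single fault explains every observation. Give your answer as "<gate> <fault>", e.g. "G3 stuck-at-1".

Fault-free values for test 1 (in0=1, in1=0): G1=1, G2=1, G3=0, giving Y=0. Observed 1.
Test 1: faults giving observed 1 are {G1 stuck-at-0, G1 inverted output, G2 stuck-at-0, G2 inverted output, G3 stuck-at-1, G3 inverted output}.
Test 2 (in0=1, in1=1): fault-free G1=0, G2=0, G3=1 → 1; observed 0. Eliminates G1 stuck-at-0, G2 stuck-at-0, G2 inverted output, G3 stuck-at-1.
Test 3 (in0=0, in1=0): fault-free G1=0, G2=0, G3=1 → 1; observed 1. Eliminates G3 inverted output.
Only G1 inverted output is consistent with every test.

G1 inverted output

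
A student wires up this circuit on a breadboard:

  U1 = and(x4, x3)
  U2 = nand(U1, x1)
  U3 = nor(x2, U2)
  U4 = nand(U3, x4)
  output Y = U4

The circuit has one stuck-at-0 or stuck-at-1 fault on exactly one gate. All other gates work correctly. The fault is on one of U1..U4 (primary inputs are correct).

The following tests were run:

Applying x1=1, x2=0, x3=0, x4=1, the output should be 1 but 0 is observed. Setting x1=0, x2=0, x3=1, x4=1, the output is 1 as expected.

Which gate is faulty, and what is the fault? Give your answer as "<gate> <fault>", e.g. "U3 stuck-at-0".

U1 stuck-at-1

Fault-free values for test 1 (x1=1, x2=0, x3=0, x4=1): U1=0, U2=1, U3=0, U4=1, giving Y=1. Observed 0.
Test 1: faults giving observed 0 are {U1 stuck-at-1, U2 stuck-at-0, U3 stuck-at-1, U4 stuck-at-0}.
Test 2 (x1=0, x2=0, x3=1, x4=1): fault-free U1=1, U2=1, U3=0, U4=1 → 1; observed 1. Eliminates U2 stuck-at-0, U3 stuck-at-1, U4 stuck-at-0.
Only U1 stuck-at-1 is consistent with every test.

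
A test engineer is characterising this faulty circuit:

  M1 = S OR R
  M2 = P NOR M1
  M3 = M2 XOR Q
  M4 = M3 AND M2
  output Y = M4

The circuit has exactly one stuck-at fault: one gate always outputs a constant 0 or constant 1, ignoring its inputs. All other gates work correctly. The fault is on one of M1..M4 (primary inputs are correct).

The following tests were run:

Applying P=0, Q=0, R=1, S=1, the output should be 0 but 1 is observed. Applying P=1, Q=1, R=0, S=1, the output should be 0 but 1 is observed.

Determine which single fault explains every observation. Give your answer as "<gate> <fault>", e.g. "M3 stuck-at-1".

M4 stuck-at-1

Fault-free values for test 1 (P=0, Q=0, R=1, S=1): M1=1, M2=0, M3=0, M4=0, giving Y=0. Observed 1.
Test 1: faults giving observed 1 are {M1 stuck-at-0, M2 stuck-at-1, M4 stuck-at-1}.
Test 2 (P=1, Q=1, R=0, S=1): fault-free M1=1, M2=0, M3=1, M4=0 → 0; observed 1. Eliminates M1 stuck-at-0, M2 stuck-at-1.
Only M4 stuck-at-1 is consistent with every test.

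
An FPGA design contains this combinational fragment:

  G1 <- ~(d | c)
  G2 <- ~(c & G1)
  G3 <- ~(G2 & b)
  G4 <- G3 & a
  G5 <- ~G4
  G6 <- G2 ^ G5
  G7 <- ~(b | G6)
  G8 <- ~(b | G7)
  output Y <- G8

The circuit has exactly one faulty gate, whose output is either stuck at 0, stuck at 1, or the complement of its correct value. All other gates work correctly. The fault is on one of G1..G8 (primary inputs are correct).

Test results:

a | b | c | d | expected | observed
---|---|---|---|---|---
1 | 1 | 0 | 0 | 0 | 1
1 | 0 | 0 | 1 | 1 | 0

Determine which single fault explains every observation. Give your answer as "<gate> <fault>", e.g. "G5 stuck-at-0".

Fault-free values for test 1 (a=1, b=1, c=0, d=0): G1=1, G2=1, G3=0, G4=0, G5=1, G6=0, G7=0, G8=0, giving Y=0. Observed 1.
Test 1: faults giving observed 1 are {G8 stuck-at-1, G8 inverted output}.
Test 2 (a=1, b=0, c=0, d=1): fault-free G1=0, G2=1, G3=1, G4=1, G5=0, G6=1, G7=0, G8=1 → 1; observed 0. Eliminates G8 stuck-at-1.
Only G8 inverted output is consistent with every test.

G8 inverted output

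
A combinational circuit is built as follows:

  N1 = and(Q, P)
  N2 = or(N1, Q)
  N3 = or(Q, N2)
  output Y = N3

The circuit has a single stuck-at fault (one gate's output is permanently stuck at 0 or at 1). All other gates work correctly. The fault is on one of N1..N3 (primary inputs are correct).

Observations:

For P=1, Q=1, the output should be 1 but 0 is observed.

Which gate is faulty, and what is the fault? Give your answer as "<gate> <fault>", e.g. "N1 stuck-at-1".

N3 stuck-at-0

Fault-free values for test 1 (P=1, Q=1): N1=1, N2=1, N3=1, giving Y=1. Observed 0.
Test 1: faults giving observed 0 are {N3 stuck-at-0}.
Only N3 stuck-at-0 is consistent with every test.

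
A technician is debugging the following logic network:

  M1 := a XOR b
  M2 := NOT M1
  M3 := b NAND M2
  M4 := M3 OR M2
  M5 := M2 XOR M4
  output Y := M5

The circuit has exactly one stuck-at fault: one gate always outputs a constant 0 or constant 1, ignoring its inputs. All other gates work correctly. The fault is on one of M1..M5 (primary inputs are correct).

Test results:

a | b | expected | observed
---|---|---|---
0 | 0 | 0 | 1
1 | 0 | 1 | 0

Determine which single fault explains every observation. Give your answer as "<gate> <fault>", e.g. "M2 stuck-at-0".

Fault-free values for test 1 (a=0, b=0): M1=0, M2=1, M3=1, M4=1, M5=0, giving Y=0. Observed 1.
Test 1: faults giving observed 1 are {M1 stuck-at-1, M2 stuck-at-0, M4 stuck-at-0, M5 stuck-at-1}.
Test 2 (a=1, b=0): fault-free M1=1, M2=0, M3=1, M4=1, M5=1 → 1; observed 0. Eliminates M1 stuck-at-1, M2 stuck-at-0, M5 stuck-at-1.
Only M4 stuck-at-0 is consistent with every test.

M4 stuck-at-0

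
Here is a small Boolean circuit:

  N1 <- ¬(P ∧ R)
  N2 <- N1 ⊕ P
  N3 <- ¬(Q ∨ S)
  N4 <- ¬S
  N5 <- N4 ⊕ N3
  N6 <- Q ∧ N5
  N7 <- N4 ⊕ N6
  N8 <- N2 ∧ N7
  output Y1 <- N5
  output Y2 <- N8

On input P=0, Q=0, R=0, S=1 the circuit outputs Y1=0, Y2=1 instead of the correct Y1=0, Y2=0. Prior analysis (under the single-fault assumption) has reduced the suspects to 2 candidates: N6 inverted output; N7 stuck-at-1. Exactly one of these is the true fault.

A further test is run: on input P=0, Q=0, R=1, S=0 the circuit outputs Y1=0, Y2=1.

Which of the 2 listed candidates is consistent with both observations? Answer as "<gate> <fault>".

N7 stuck-at-1

Evaluate each candidate on input P=0, Q=0, R=1, S=0:
  N6 inverted output: N1=1, N2=1, N3=1, N4=1, N5=0, N6=1 [inverted output], N7=0, N8=0 → Y1=0, Y2=0 — eliminated
  N7 stuck-at-1: N1=1, N2=1, N3=1, N4=1, N5=0, N6=0, N7=1 [stuck-at-1], N8=1 → Y1=0, Y2=1 — matches
Only N7 stuck-at-1 reproduces the observed Y1=0, Y2=1.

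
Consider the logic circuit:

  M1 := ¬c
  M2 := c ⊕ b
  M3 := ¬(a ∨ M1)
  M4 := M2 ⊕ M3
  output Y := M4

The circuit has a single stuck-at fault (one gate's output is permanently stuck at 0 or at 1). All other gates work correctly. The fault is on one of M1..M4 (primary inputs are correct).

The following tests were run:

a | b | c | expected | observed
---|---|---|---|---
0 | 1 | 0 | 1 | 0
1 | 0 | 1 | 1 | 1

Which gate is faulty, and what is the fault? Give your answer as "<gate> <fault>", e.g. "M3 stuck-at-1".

M1 stuck-at-0

Fault-free values for test 1 (a=0, b=1, c=0): M1=1, M2=1, M3=0, M4=1, giving Y=1. Observed 0.
Test 1: faults giving observed 0 are {M1 stuck-at-0, M2 stuck-at-0, M3 stuck-at-1, M4 stuck-at-0}.
Test 2 (a=1, b=0, c=1): fault-free M1=0, M2=1, M3=0, M4=1 → 1; observed 1. Eliminates M2 stuck-at-0, M3 stuck-at-1, M4 stuck-at-0.
Only M1 stuck-at-0 is consistent with every test.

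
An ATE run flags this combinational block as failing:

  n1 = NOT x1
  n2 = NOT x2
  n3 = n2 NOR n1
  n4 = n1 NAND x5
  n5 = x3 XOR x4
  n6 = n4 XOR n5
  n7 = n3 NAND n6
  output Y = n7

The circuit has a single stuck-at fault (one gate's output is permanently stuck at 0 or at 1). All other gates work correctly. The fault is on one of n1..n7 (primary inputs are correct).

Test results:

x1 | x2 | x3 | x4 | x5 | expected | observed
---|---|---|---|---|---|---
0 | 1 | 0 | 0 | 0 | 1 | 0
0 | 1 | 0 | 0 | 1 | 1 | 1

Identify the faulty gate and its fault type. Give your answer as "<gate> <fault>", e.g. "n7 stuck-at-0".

n3 stuck-at-1

Fault-free values for test 1 (x1=0, x2=1, x3=0, x4=0, x5=0): n1=1, n2=0, n3=0, n4=1, n5=0, n6=1, n7=1, giving Y=1. Observed 0.
Test 1: faults giving observed 0 are {n1 stuck-at-0, n3 stuck-at-1, n7 stuck-at-0}.
Test 2 (x1=0, x2=1, x3=0, x4=0, x5=1): fault-free n1=1, n2=0, n3=0, n4=0, n5=0, n6=0, n7=1 → 1; observed 1. Eliminates n1 stuck-at-0, n7 stuck-at-0.
Only n3 stuck-at-1 is consistent with every test.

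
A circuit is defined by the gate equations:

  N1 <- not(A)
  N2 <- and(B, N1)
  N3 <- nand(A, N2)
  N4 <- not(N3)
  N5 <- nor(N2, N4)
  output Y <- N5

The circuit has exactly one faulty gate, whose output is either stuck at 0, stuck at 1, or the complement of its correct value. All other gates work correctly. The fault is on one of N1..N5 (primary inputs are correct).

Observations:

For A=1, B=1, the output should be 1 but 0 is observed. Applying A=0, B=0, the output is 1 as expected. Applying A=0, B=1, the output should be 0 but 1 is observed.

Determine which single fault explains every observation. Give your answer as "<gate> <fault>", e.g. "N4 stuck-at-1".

N1 inverted output

Fault-free values for test 1 (A=1, B=1): N1=0, N2=0, N3=1, N4=0, N5=1, giving Y=1. Observed 0.
Test 1: faults giving observed 0 are {N1 stuck-at-1, N1 inverted output, N2 stuck-at-1, N2 inverted output, N3 stuck-at-0, N3 inverted output, N4 stuck-at-1, N4 inverted output, N5 stuck-at-0, N5 inverted output}.
Test 2 (A=0, B=0): fault-free N1=1, N2=0, N3=1, N4=0, N5=1 → 1; observed 1. Eliminates N2 stuck-at-1, N2 inverted output, N3 stuck-at-0, N3 inverted output, N4 stuck-at-1, N4 inverted output, N5 stuck-at-0, N5 inverted output.
Test 3 (A=0, B=1): fault-free N1=1, N2=1, N3=1, N4=0, N5=0 → 0; observed 1. Eliminates N1 stuck-at-1.
Only N1 inverted output is consistent with every test.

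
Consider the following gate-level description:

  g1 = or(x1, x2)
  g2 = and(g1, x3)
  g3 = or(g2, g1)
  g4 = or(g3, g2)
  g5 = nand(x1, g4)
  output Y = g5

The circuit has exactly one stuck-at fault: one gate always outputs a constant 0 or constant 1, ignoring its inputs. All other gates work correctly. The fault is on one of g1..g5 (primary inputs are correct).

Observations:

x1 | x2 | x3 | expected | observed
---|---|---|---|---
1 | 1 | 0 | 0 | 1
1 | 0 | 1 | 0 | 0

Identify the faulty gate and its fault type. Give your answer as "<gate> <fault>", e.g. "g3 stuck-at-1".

Fault-free values for test 1 (x1=1, x2=1, x3=0): g1=1, g2=0, g3=1, g4=1, g5=0, giving Y=0. Observed 1.
Test 1: faults giving observed 1 are {g1 stuck-at-0, g3 stuck-at-0, g4 stuck-at-0, g5 stuck-at-1}.
Test 2 (x1=1, x2=0, x3=1): fault-free g1=1, g2=1, g3=1, g4=1, g5=0 → 0; observed 0. Eliminates g1 stuck-at-0, g4 stuck-at-0, g5 stuck-at-1.
Only g3 stuck-at-0 is consistent with every test.

g3 stuck-at-0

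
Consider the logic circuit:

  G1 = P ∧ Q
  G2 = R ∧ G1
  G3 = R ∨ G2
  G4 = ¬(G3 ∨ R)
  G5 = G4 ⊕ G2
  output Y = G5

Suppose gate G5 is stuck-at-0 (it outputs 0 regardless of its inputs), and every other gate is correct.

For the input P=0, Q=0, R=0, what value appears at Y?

0

Propagate with G5 forced: G1=0, G2=0, G3=0, G4=1, G5=0 [stuck-at-0].
So Y = 0. (Without the fault it would be 1.)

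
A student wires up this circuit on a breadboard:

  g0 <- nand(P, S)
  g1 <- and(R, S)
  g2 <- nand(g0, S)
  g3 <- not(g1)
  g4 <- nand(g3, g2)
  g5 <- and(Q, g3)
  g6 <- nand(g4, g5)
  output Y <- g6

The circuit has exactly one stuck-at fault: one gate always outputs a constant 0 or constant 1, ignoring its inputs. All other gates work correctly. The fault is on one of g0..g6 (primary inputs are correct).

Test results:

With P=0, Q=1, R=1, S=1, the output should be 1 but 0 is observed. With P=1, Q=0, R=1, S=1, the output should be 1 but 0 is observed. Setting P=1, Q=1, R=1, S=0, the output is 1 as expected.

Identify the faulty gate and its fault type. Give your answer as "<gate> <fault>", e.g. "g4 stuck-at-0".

Fault-free values for test 1 (P=0, Q=1, R=1, S=1): g0=1, g1=1, g2=0, g3=0, g4=1, g5=0, g6=1, giving Y=1. Observed 0.
Test 1: faults giving observed 0 are {g1 stuck-at-0, g3 stuck-at-1, g5 stuck-at-1, g6 stuck-at-0}.
Test 2 (P=1, Q=0, R=1, S=1): fault-free g0=0, g1=1, g2=1, g3=0, g4=1, g5=0, g6=1 → 1; observed 0. Eliminates g1 stuck-at-0, g3 stuck-at-1.
Test 3 (P=1, Q=1, R=1, S=0): fault-free g0=1, g1=0, g2=1, g3=1, g4=0, g5=1, g6=1 → 1; observed 1. Eliminates g6 stuck-at-0.
Only g5 stuck-at-1 is consistent with every test.

g5 stuck-at-1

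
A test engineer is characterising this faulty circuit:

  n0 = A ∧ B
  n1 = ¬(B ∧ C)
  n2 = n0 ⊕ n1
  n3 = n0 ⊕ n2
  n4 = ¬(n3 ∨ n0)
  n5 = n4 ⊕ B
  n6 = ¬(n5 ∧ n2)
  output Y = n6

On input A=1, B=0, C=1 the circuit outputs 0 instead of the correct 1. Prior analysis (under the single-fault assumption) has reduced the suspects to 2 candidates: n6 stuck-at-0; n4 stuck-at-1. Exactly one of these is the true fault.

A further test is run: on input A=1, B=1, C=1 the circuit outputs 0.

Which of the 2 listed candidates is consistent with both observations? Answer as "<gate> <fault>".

n6 stuck-at-0

Evaluate each candidate on input A=1, B=1, C=1:
  n6 stuck-at-0: n0=1, n1=0, n2=1, n3=0, n4=0, n5=1, n6=0 [stuck-at-0] → 0 — matches
  n4 stuck-at-1: n0=1, n1=0, n2=1, n3=0, n4=1 [stuck-at-1], n5=0, n6=1 → 1 — eliminated
Only n6 stuck-at-0 reproduces the observed 0.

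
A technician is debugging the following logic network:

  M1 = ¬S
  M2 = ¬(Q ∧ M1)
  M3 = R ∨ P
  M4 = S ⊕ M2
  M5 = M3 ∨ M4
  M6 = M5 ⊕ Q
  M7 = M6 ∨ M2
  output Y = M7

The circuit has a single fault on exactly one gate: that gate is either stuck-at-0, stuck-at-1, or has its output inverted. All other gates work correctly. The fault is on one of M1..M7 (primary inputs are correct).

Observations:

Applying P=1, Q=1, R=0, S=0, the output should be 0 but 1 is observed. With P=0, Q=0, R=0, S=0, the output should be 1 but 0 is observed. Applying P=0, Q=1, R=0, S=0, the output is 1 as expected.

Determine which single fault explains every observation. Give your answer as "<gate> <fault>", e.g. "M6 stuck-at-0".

M2 inverted output

Fault-free values for test 1 (P=1, Q=1, R=0, S=0): M1=1, M2=0, M3=1, M4=0, M5=1, M6=0, M7=0, giving Y=0. Observed 1.
Test 1: faults giving observed 1 are {M1 stuck-at-0, M1 inverted output, M2 stuck-at-1, M2 inverted output, M3 stuck-at-0, M3 inverted output, M5 stuck-at-0, M5 inverted output, M6 stuck-at-1, M6 inverted output, M7 stuck-at-1, M7 inverted output}.
Test 2 (P=0, Q=0, R=0, S=0): fault-free M1=1, M2=1, M3=0, M4=1, M5=1, M6=1, M7=1 → 1; observed 0. Eliminates M1 stuck-at-0, M1 inverted output, M2 stuck-at-1, M3 stuck-at-0, M3 inverted output, M5 stuck-at-0, M5 inverted output, M6 stuck-at-1, M6 inverted output, M7 stuck-at-1.
Test 3 (P=0, Q=1, R=0, S=0): fault-free M1=1, M2=0, M3=0, M4=0, M5=0, M6=1, M7=1 → 1; observed 1. Eliminates M7 inverted output.
Only M2 inverted output is consistent with every test.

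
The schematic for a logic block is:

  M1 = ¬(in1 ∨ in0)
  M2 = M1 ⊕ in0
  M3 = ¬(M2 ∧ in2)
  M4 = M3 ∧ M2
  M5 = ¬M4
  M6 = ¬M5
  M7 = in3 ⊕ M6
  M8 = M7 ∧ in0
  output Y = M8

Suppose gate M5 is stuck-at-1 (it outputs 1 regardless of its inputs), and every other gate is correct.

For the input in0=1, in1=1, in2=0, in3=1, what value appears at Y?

Propagate with M5 forced: M1=0, M2=1, M3=1, M4=1, M5=1 [stuck-at-1], M6=0, M7=1, M8=1.
So Y = 1. (Without the fault it would be 0.)

1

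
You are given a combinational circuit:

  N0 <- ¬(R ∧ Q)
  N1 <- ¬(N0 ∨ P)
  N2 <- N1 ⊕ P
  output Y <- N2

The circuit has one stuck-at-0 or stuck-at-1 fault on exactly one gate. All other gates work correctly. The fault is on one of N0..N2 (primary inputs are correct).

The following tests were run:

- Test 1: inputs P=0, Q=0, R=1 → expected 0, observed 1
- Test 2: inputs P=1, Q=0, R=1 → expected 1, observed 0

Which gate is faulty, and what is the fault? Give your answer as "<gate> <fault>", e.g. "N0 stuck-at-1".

Fault-free values for test 1 (P=0, Q=0, R=1): N0=1, N1=0, N2=0, giving Y=0. Observed 1.
Test 1: faults giving observed 1 are {N0 stuck-at-0, N1 stuck-at-1, N2 stuck-at-1}.
Test 2 (P=1, Q=0, R=1): fault-free N0=1, N1=0, N2=1 → 1; observed 0. Eliminates N0 stuck-at-0, N2 stuck-at-1.
Only N1 stuck-at-1 is consistent with every test.

N1 stuck-at-1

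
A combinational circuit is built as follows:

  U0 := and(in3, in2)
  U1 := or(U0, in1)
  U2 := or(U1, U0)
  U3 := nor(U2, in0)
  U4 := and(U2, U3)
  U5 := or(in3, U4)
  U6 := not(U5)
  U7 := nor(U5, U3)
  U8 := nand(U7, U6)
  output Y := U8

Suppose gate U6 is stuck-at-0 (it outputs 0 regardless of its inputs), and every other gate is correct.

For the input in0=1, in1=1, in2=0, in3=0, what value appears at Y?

1

Propagate with U6 forced: U0=0, U1=1, U2=1, U3=0, U4=0, U5=0, U6=0 [stuck-at-0], U7=1, U8=1.
So Y = 1. (Without the fault it would be 0.)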